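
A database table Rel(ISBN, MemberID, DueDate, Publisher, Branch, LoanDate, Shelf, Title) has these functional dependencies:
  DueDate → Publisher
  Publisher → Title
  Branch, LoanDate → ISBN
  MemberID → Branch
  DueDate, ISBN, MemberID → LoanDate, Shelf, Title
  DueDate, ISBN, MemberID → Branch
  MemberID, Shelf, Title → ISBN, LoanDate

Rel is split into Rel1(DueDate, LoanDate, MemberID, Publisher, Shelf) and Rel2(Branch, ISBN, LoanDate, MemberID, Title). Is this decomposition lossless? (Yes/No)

No

Common attributes: {LoanDate, MemberID}; their closure is {Branch, ISBN, LoanDate, MemberID}.
The closure covers neither Rel1 nor Rel2 entirely; the join is not lossless.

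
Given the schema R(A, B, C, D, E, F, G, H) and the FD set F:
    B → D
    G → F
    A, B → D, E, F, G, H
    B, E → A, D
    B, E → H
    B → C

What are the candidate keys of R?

{A, B}, {B, E}

No FD produces {B}, so it must be in every candidate key.
{A, B}⁺ = {A, B, C, D, E, F, G, H}, which is every attribute, so {A, B} is a candidate key.
{B, E}⁺ = {A, B, C, D, E, F, G, H}, which is every attribute, so {B, E} is a candidate key.
These are minimal and exhaustive — every other superkey contains one of them.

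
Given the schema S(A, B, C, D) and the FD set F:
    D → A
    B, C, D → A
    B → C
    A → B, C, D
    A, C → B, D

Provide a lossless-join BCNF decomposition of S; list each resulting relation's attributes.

{A, B, D}; {B, C}

Candidate keys of the original relation: {A}, {D}.
{A, B, C, D}: {B} determines {B, C} here but is not a superkey — split on B → C, giving {B, C} and {A, B, D}.
{B, C} has no BCNF violation.
{A, B, D} has no BCNF violation.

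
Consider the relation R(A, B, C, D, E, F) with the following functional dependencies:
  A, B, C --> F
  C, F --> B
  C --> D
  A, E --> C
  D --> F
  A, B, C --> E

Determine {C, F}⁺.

Start with {C, F}.
C, F --> B applies; add {B} → now {B, C, F}.
C --> D applies; add {D} → now {B, C, D, F}.
No further FD applies.

{B, C, D, F}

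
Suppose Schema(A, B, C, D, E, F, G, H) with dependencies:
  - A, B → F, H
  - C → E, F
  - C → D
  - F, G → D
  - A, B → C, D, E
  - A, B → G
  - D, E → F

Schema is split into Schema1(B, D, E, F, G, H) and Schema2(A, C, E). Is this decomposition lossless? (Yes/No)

Schema1 ∩ Schema2 = {E}; its closure under F is {E}.
The closure covers neither Schema1 nor Schema2 entirely; the join is not lossless.

No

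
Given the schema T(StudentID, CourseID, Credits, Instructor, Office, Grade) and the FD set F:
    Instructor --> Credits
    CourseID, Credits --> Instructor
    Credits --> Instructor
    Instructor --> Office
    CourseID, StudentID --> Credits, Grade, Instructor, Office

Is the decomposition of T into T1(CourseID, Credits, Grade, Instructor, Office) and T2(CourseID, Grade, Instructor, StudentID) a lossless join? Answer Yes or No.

Yes

The shared attributes are {CourseID, Grade, Instructor} and {CourseID, Grade, Instructor}⁺ = {CourseID, Credits, Grade, Instructor, Office}.
This includes all of T1, so the common attributes are a superkey of T1 — the join is lossless.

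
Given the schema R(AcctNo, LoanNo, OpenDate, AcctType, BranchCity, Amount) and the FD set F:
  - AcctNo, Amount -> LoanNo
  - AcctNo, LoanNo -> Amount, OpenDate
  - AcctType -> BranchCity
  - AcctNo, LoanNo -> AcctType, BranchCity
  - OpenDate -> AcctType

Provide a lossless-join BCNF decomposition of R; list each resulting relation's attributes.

Candidate keys of the original relation: {AcctNo, Amount}, {AcctNo, LoanNo}.
In {AcctNo, AcctType, Amount, BranchCity, LoanNo, OpenDate}, {AcctType} is not a superkey ({AcctType}⁺ restricted to this set is {AcctType, BranchCity}), so split on AcctType -> BranchCity into {AcctType, BranchCity} and {AcctNo, AcctType, Amount, LoanNo, OpenDate}.
{AcctType, BranchCity} is in BCNF.
In {AcctNo, AcctType, Amount, LoanNo, OpenDate}, {OpenDate} is not a superkey ({OpenDate}⁺ restricted to this set is {AcctType, OpenDate}), so split on OpenDate -> AcctType into {AcctType, OpenDate} and {AcctNo, Amount, LoanNo, OpenDate}.
{AcctType, OpenDate} is in BCNF.
{AcctNo, Amount, LoanNo, OpenDate} is in BCNF.

{AcctNo, Amount, LoanNo, OpenDate}; {AcctType, BranchCity}; {AcctType, OpenDate}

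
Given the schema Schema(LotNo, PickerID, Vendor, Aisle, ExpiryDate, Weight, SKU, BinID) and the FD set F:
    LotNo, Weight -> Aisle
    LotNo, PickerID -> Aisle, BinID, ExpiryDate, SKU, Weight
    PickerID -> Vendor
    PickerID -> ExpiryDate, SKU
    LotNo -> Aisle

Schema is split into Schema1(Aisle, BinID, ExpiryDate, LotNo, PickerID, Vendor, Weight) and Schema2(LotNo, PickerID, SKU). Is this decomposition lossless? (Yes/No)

Yes

Common attributes: {LotNo, PickerID}; their closure is {Aisle, BinID, ExpiryDate, LotNo, PickerID, SKU, Vendor, Weight}.
Since Schema1 ⊆ {Aisle, BinID, ExpiryDate, LotNo, PickerID, SKU, Vendor, Weight}, the intersection is a superkey of Schema1; the decomposition is lossless.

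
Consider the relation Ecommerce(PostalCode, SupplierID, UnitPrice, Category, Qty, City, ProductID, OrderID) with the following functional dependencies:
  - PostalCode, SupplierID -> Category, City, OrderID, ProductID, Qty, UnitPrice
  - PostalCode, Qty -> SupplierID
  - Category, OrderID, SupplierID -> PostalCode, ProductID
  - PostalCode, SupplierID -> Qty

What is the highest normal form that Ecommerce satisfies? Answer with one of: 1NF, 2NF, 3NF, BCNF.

BCNF

Candidate keys: {Category, OrderID, SupplierID}, {PostalCode, Qty}, {PostalCode, SupplierID}. Prime attributes: {Category, OrderID, PostalCode, Qty, SupplierID}.
The left-hand side of every FD is a superkey, so BCNF is satisfied.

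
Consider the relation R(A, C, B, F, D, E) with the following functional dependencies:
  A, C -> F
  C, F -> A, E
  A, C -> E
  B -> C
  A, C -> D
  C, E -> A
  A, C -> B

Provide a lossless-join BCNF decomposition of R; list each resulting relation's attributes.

{A, B, D, E, F}; {B, C}

Candidate keys of the original relation: {A, B}, {A, C}, {B, E}, {B, F}, {C, E}, {C, F}.
Within {A, B, C, D, E, F}: {B}⁺ ∩ {A, B, C, D, E, F} = {B, C}, not the whole set, so B -> C violates BCNF; decompose into {B, C} and {A, B, D, E, F}.
{B, C}: every determinant is a superkey — BCNF.
{A, B, D, E, F}: every determinant is a superkey — BCNF.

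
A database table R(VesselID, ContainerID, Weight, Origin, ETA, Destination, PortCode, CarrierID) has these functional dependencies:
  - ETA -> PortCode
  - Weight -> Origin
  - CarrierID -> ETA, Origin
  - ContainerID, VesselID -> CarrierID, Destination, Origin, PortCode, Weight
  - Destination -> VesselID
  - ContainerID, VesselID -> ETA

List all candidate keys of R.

{ContainerID, Destination}, {ContainerID, VesselID}

{ContainerID} never appears on the right of any FD, so every key must include it.
{ContainerID, Destination}⁺ = {CarrierID, ContainerID, Destination, ETA, Origin, PortCode, VesselID, Weight} — all of the relation — so {ContainerID, Destination} is a candidate key.
{ContainerID, VesselID}⁺ = {CarrierID, ContainerID, Destination, ETA, Origin, PortCode, VesselID, Weight} — all of the relation — so {ContainerID, VesselID} is a candidate key.
No proper subset of any of these is a key, and no other minimal superkey exists.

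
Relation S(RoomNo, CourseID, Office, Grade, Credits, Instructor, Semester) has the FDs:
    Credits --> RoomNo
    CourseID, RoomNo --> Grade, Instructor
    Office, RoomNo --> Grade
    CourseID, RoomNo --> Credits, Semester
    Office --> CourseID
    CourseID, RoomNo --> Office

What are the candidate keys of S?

{CourseID, Credits}, {CourseID, RoomNo}, {Credits, Office}, {Office, RoomNo}

{CourseID, Credits}⁺ = {CourseID, Credits, Grade, Instructor, Office, RoomNo, Semester}, which is every attribute, so {CourseID, Credits} is a candidate key.
{CourseID, RoomNo}⁺ = {CourseID, Credits, Grade, Instructor, Office, RoomNo, Semester}, which is every attribute, so {CourseID, RoomNo} is a candidate key.
{Credits, Office}⁺ = {CourseID, Credits, Grade, Instructor, Office, RoomNo, Semester}, which is every attribute, so {Credits, Office} is a candidate key.
{Office, RoomNo}⁺ = {CourseID, Credits, Grade, Instructor, Office, RoomNo, Semester}, which is every attribute, so {Office, RoomNo} is a candidate key.
No proper subset of any of these is a key, and no other minimal superkey exists.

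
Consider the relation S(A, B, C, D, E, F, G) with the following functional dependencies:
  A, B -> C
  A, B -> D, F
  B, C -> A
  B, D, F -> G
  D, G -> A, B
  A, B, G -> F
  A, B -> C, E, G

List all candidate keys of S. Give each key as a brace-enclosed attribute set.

{A, B}, {B, C}, {B, D, F}, {D, G}

{A, B}⁺ = {A, B, C, D, E, F, G}, which is every attribute, so {A, B} is a candidate key.
{B, C}⁺ = {A, B, C, D, E, F, G}, which is every attribute, so {B, C} is a candidate key.
{D, G}⁺ = {A, B, C, D, E, F, G}, which is every attribute, so {D, G} is a candidate key.
{B, D, F}⁺ = {A, B, C, D, E, F, G}, which is every attribute, so {B, D, F} is a candidate key.
No proper subset of any of these is a key, and no other minimal superkey exists.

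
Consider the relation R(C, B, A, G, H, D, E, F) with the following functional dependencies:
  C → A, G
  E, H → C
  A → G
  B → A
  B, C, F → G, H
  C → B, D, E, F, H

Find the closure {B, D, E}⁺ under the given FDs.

{A, B, D, E, G}

Start with {B, D, E}.
B → A applies; add {A} → now {A, B, D, E}.
A → G applies; add {G} → now {A, B, D, E, G}.
No further FD applies.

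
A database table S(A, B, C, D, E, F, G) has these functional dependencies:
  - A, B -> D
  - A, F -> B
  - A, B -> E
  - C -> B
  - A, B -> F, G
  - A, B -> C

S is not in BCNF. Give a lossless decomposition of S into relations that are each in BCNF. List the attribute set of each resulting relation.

Candidate keys of the original relation: {A, B}, {A, C}, {A, F}.
Within {A, B, C, D, E, F, G}: {C}⁺ ∩ {A, B, C, D, E, F, G} = {B, C}, not the whole set, so C -> B violates BCNF; decompose into {B, C} and {A, C, D, E, F, G}.
{B, C} has no BCNF violation.
{A, C, D, E, F, G} has no BCNF violation.

{A, C, D, E, F, G}; {B, C}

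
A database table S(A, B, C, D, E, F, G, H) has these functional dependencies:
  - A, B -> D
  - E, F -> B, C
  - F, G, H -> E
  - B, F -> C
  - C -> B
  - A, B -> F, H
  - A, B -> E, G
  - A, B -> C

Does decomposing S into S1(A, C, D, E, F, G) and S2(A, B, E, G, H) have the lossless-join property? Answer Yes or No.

The shared attributes are {A, E, G} and {A, E, G}⁺ = {A, E, G}.
S1 ⊄ {A, E, G} and S2 ⊄ {A, E, G}, so the split is lossy.

No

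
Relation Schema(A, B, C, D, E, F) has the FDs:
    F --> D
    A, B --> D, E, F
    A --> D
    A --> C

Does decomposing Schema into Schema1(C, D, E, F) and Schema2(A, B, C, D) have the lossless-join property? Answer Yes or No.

The shared attributes are {C, D} and {C, D}⁺ = {C, D}.
Schema1 ⊄ {C, D} and Schema2 ⊄ {C, D}, so the split is lossy.

No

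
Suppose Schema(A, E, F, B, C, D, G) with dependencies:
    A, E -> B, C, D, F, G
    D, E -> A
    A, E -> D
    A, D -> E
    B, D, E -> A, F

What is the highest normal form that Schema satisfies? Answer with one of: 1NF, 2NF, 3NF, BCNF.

Candidate keys: {A, D}, {A, E}, {D, E}. Prime attributes: {A, D, E}.
Each dependency's left side is a superkey — BCNF holds.

BCNF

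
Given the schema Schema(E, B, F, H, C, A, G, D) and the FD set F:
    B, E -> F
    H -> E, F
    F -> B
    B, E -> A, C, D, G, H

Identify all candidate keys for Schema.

{H}⁺ = {A, B, C, D, E, F, G, H} — all of the relation — so {H} is a candidate key.
{B, E}⁺ = {A, B, C, D, E, F, G, H} — all of the relation — so {B, E} is a candidate key.
{E, F}⁺ = {A, B, C, D, E, F, G, H} — all of the relation — so {E, F} is a candidate key.
No proper subset of any of these is a key, and no other minimal superkey exists.

{B, E}, {E, F}, {H}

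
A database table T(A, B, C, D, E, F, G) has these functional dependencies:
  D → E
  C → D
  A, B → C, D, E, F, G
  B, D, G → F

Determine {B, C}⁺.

Start with {B, C}.
C → D applies; add {D} → now {B, C, D}.
D → E applies; add {E} → now {B, C, D, E}.
No further FD applies.

{B, C, D, E}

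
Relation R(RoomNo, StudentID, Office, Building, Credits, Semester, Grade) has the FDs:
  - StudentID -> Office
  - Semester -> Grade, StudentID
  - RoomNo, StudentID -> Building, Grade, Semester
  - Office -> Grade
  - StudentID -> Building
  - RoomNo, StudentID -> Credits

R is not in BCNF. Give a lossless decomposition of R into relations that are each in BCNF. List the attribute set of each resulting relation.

Candidate keys of the original relation: {RoomNo, Semester}, {RoomNo, StudentID}.
In {Building, Credits, Grade, Office, RoomNo, Semester, StudentID}, {StudentID} is not a superkey ({StudentID}⁺ restricted to this set is {Building, Grade, Office, StudentID}), so split on StudentID -> Building, Grade, Office into {Building, Grade, Office, StudentID} and {Credits, RoomNo, Semester, StudentID}.
In {Building, Grade, Office, StudentID}, {Office} is not a superkey ({Office}⁺ restricted to this set is {Grade, Office}), so split on Office -> Grade into {Grade, Office} and {Building, Office, StudentID}.
{Grade, Office} has no BCNF violation.
{Building, Office, StudentID} has no BCNF violation.
In {Credits, RoomNo, Semester, StudentID}, {Semester} is not a superkey ({Semester}⁺ restricted to this set is {Semester, StudentID}), so split on Semester -> StudentID into {Semester, StudentID} and {Credits, RoomNo, Semester}.
{Semester, StudentID} has no BCNF violation.
{Credits, RoomNo, Semester} has no BCNF violation.

{Building, Office, StudentID}; {Credits, RoomNo, Semester}; {Grade, Office}; {Semester, StudentID}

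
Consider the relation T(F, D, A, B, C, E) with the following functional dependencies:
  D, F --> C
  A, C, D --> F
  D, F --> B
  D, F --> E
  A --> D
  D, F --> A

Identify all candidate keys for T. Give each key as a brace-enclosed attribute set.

{A, C}⁺ = {A, B, C, D, E, F}, which is every attribute, so {A, C} is a candidate key.
{A, F}⁺ = {A, B, C, D, E, F}, which is every attribute, so {A, F} is a candidate key.
{D, F}⁺ = {A, B, C, D, E, F}, which is every attribute, so {D, F} is a candidate key.
No proper subset of any of these is a key, and no other minimal superkey exists.

{A, C}, {A, F}, {D, F}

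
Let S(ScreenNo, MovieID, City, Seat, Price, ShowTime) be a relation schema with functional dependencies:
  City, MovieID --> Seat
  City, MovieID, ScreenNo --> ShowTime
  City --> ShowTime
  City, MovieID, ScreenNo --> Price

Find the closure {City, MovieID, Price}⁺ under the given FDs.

{City, MovieID, Price, Seat, ShowTime}

Start with {City, MovieID, Price}.
City, MovieID --> Seat applies; add {Seat} → now {City, MovieID, Price, Seat}.
City --> ShowTime applies; add {ShowTime} → now {City, MovieID, Price, Seat, ShowTime}.
No further FD applies.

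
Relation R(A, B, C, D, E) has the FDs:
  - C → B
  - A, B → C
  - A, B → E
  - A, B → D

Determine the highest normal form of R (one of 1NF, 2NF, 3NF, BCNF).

Candidate keys: {A, B}, {A, C}. Prime attributes: {A, B, C}.
For C → B we have {C}⁺ = {B, C}; {C} is not a superkey, so BCNF fails.
Since {B} ⊆ prime attributes and every other non-superkey FD also has a prime right side, the schema is in 3NF.

3NF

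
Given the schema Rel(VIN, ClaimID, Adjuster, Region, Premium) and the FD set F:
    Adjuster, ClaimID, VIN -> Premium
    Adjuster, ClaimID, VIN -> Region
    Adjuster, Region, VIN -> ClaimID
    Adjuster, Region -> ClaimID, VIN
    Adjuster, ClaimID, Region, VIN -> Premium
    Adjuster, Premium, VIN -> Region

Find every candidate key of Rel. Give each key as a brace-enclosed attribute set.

No FD produces {Adjuster}, so it must be in every candidate key.
Closure of {Adjuster, Region} is {Adjuster, ClaimID, Premium, Region, VIN}, the whole schema; {Adjuster, Region} is a candidate key.
Closure of {Adjuster, ClaimID, VIN} is {Adjuster, ClaimID, Premium, Region, VIN}, the whole schema; {Adjuster, ClaimID, VIN} is a candidate key.
Closure of {Adjuster, Premium, VIN} is {Adjuster, ClaimID, Premium, Region, VIN}, the whole schema; {Adjuster, Premium, VIN} is a candidate key.
Any other superkey properly contains one of these, so there are no further candidate keys.

{Adjuster, ClaimID, VIN}, {Adjuster, Premium, VIN}, {Adjuster, Region}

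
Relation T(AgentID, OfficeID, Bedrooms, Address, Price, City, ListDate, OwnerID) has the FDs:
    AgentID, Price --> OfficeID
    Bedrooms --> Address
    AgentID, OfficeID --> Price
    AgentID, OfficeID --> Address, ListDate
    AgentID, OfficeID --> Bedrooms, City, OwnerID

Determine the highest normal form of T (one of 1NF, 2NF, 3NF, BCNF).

2NF

Candidate keys: {AgentID, OfficeID}, {AgentID, Price}. Prime attributes: {AgentID, OfficeID, Price}.
For Bedrooms --> Address we have {Bedrooms}⁺ = {Address, Bedrooms}; {Bedrooms} is not a superkey, so BCNF fails.
Bedrooms --> Address has non-prime {Address} on the right and a non-superkey on the left, so 3NF fails.
Checking every proper subset of each key, none determines a non-prime attribute — 2NF is satisfied.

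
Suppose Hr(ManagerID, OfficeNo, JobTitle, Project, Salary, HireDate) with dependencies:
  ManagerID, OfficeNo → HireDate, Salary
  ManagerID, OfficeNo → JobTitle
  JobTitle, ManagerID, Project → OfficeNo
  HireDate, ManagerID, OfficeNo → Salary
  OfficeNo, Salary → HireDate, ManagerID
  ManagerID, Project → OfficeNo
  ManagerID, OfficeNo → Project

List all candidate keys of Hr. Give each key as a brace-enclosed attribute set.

{ManagerID, OfficeNo}⁺ = {HireDate, JobTitle, ManagerID, OfficeNo, Project, Salary} — all of the relation — so {ManagerID, OfficeNo} is a candidate key.
{ManagerID, Project}⁺ = {HireDate, JobTitle, ManagerID, OfficeNo, Project, Salary} — all of the relation — so {ManagerID, Project} is a candidate key.
{OfficeNo, Salary}⁺ = {HireDate, JobTitle, ManagerID, OfficeNo, Project, Salary} — all of the relation — so {OfficeNo, Salary} is a candidate key.
No proper subset of any of these is a key, and no other minimal superkey exists.

{ManagerID, OfficeNo}, {ManagerID, Project}, {OfficeNo, Salary}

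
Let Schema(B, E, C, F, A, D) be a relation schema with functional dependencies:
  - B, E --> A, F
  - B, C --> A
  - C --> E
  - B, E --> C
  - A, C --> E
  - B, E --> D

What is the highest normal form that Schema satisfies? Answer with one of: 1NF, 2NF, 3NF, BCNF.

Candidate keys: {B, C}, {B, E}. Prime attributes: {B, C, E}.
For C --> E we have {C}⁺ = {C, E}; {C} is not a superkey, so BCNF fails.
But every attribute on its right side ({E}) is prime, and the same holds for every other non-superkey FD, so 3NF still holds.

3NF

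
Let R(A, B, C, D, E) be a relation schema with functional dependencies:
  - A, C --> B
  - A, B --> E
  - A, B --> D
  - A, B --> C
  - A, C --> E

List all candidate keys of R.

{A, B}, {A, C}

No FD produces {A}, so it must be in every candidate key.
{A, B}⁺ = {A, B, C, D, E} — all of the relation — so {A, B} is a candidate key.
{A, C}⁺ = {A, B, C, D, E} — all of the relation — so {A, C} is a candidate key.
These are minimal and exhaustive — every other superkey contains one of them.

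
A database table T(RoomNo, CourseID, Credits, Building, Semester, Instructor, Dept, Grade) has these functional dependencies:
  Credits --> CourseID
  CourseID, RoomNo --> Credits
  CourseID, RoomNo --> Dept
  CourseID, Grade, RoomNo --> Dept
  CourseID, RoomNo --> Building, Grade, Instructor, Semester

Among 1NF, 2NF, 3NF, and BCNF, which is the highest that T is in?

Candidate keys: {CourseID, RoomNo}, {Credits, RoomNo}. Prime attributes: {CourseID, Credits, RoomNo}.
For Credits --> CourseID we have {Credits}⁺ = {CourseID, Credits}; {Credits} is not a superkey, so BCNF fails.
Since {CourseID} ⊆ prime attributes and every other non-superkey FD also has a prime right side, the schema is in 3NF.

3NF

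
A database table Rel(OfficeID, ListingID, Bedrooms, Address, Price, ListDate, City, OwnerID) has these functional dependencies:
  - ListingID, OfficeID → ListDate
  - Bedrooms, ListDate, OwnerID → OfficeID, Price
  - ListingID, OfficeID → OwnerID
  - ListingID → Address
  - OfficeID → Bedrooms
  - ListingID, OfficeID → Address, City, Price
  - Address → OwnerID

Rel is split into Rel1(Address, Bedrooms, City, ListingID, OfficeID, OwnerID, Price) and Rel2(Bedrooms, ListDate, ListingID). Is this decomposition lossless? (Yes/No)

Rel1 ∩ Rel2 = {Bedrooms, ListingID}; its closure under F is {Address, Bedrooms, ListingID, OwnerID}.
The closure covers neither Rel1 nor Rel2 entirely; the join is not lossless.

No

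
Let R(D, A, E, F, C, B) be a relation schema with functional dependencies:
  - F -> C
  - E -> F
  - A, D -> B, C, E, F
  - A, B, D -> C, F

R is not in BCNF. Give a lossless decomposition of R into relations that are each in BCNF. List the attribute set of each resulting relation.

Candidate key of the original relation: {A, D}.
Within {A, B, C, D, E, F}: {F}⁺ ∩ {A, B, C, D, E, F} = {C, F}, not the whole set, so F -> C violates BCNF; decompose into {C, F} and {A, B, D, E, F}.
{C, F} is in BCNF.
Within {A, B, D, E, F}: {E}⁺ ∩ {A, B, D, E, F} = {E, F}, not the whole set, so E -> F violates BCNF; decompose into {E, F} and {A, B, D, E}.
{E, F} is in BCNF.
{A, B, D, E} is in BCNF.

{A, B, D, E}; {C, F}; {E, F}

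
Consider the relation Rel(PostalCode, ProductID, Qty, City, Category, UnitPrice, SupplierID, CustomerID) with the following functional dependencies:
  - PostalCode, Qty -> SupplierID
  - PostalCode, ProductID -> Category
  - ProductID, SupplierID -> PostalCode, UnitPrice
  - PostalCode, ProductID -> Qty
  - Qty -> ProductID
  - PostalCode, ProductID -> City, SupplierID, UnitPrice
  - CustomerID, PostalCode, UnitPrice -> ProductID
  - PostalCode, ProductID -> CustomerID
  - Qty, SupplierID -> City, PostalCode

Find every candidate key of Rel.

{CustomerID, PostalCode, UnitPrice}, {PostalCode, ProductID}, {PostalCode, Qty}, {ProductID, SupplierID}, {Qty, SupplierID}

{PostalCode, ProductID}⁺ = {Category, City, CustomerID, PostalCode, ProductID, Qty, SupplierID, UnitPrice} — all of the relation — so {PostalCode, ProductID} is a candidate key.
{PostalCode, Qty}⁺ = {Category, City, CustomerID, PostalCode, ProductID, Qty, SupplierID, UnitPrice} — all of the relation — so {PostalCode, Qty} is a candidate key.
{ProductID, SupplierID}⁺ = {Category, City, CustomerID, PostalCode, ProductID, Qty, SupplierID, UnitPrice} — all of the relation — so {ProductID, SupplierID} is a candidate key.
{Qty, SupplierID}⁺ = {Category, City, CustomerID, PostalCode, ProductID, Qty, SupplierID, UnitPrice} — all of the relation — so {Qty, SupplierID} is a candidate key.
{CustomerID, PostalCode, UnitPrice}⁺ = {Category, City, CustomerID, PostalCode, ProductID, Qty, SupplierID, UnitPrice} — all of the relation — so {CustomerID, PostalCode, UnitPrice} is a candidate key.
Any other superkey properly contains one of these, so there are no further candidate keys.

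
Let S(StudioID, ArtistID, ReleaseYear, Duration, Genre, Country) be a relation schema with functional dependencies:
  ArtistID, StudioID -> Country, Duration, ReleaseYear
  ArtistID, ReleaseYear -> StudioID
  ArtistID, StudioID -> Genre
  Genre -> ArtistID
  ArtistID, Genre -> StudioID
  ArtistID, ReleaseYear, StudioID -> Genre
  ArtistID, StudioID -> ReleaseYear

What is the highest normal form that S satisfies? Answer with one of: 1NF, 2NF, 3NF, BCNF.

Candidate keys: {ArtistID, ReleaseYear}, {ArtistID, StudioID}, {Genre}. Prime attributes: {ArtistID, Genre, ReleaseYear, StudioID}.
Each dependency's left side is a superkey — BCNF holds.

BCNF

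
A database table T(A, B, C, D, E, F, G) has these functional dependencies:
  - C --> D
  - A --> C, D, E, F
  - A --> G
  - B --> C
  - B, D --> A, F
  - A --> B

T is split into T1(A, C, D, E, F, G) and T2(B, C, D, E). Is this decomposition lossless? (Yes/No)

No

The shared attributes are {C, D, E} and {C, D, E}⁺ = {C, D, E}.
The closure covers neither T1 nor T2 entirely; the join is not lossless.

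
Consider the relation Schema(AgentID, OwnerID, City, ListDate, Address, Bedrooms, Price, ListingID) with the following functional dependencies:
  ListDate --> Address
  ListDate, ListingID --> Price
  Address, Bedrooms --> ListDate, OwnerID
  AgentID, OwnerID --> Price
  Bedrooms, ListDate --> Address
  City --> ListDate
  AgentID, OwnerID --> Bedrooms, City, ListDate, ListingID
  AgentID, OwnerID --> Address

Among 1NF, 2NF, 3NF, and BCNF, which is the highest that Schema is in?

Candidate keys: {Address, AgentID, Bedrooms}, {AgentID, Bedrooms, City}, {AgentID, Bedrooms, ListDate}, {AgentID, OwnerID}. Prime attributes: {Address, AgentID, Bedrooms, City, ListDate, OwnerID}.
ListDate --> Address: {ListDate}⁺ = {Address, ListDate}, which is not all of the attributes, so the left side is not a superkey — BCNF is violated.
ListDate, ListingID --> Price has non-prime {Price} on the right and a non-superkey on the left, so 3NF fails.
No proper subset of a key has a non-prime attribute in its closure, so there is no partial dependency; 2NF holds.

2NF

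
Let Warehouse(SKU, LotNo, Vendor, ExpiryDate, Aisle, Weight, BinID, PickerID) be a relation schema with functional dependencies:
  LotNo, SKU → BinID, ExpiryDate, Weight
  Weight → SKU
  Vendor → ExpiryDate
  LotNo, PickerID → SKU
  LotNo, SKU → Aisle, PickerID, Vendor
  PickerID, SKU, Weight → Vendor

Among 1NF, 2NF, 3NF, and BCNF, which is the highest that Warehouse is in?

Candidate keys: {LotNo, PickerID}, {LotNo, SKU}, {LotNo, Weight}. Prime attributes: {LotNo, PickerID, SKU, Weight}.
Weight → SKU breaks BCNF: {Weight}⁺ = {SKU, Weight}, so {Weight} is not a superkey.
Vendor → ExpiryDate has non-prime {ExpiryDate} on the right and a non-superkey on the left, so 3NF fails.
No non-prime attribute depends on a proper subset of any candidate key, so 2NF holds.

2NF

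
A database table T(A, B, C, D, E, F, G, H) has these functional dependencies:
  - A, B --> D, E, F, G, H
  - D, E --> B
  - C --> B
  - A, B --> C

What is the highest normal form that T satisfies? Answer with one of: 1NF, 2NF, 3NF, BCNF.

Candidate keys: {A, B}, {A, C}, {A, D, E}. Prime attributes: {A, B, C, D, E}.
D, E --> B: {D, E}⁺ = {B, D, E}, which is not all of the attributes, so the left side is not a superkey — BCNF is violated.
But every attribute on its right side ({B}) is prime, and the same holds for every other non-superkey FD, so 3NF still holds.

3NF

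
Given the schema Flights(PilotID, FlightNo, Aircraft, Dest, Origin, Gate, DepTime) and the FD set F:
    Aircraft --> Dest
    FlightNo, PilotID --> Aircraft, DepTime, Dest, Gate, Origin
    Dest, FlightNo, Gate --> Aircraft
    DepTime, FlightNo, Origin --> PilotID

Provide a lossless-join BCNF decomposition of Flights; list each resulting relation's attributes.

Candidate keys of the original relation: {DepTime, FlightNo, Origin}, {FlightNo, PilotID}.
{Aircraft, DepTime, Dest, FlightNo, Gate, Origin, PilotID}: {Aircraft} determines {Aircraft, Dest} here but is not a superkey — split on Aircraft --> Dest, giving {Aircraft, Dest} and {Aircraft, DepTime, FlightNo, Gate, Origin, PilotID}.
{Aircraft, Dest} has no BCNF violation.
{Aircraft, DepTime, FlightNo, Gate, Origin, PilotID} has no BCNF violation.

{Aircraft, DepTime, FlightNo, Gate, Origin, PilotID}; {Aircraft, Dest}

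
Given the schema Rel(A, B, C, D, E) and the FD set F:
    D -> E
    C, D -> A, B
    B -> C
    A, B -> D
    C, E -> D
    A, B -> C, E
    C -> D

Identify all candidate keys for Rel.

{B}⁺ = {A, B, C, D, E}, which is every attribute, so {B} is a candidate key.
{C}⁺ = {A, B, C, D, E}, which is every attribute, so {C} is a candidate key.
These are minimal and exhaustive — every other superkey contains one of them.

{B}, {C}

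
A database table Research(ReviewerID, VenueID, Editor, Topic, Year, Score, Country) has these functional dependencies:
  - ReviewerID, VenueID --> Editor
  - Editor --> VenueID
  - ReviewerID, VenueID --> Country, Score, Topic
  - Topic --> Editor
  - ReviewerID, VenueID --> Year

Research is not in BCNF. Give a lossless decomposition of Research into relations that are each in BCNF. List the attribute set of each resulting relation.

Candidate keys of the original relation: {Editor, ReviewerID}, {ReviewerID, Topic}, {ReviewerID, VenueID}.
Within {Country, Editor, ReviewerID, Score, Topic, VenueID, Year}: {Editor}⁺ ∩ {Country, Editor, ReviewerID, Score, Topic, VenueID, Year} = {Editor, VenueID}, not the whole set, so Editor --> VenueID violates BCNF; decompose into {Editor, VenueID} and {Country, Editor, ReviewerID, Score, Topic, Year}.
{Editor, VenueID} is in BCNF.
Within {Country, Editor, ReviewerID, Score, Topic, Year}: {Topic}⁺ ∩ {Country, Editor, ReviewerID, Score, Topic, Year} = {Editor, Topic}, not the whole set, so Topic --> Editor violates BCNF; decompose into {Editor, Topic} and {Country, ReviewerID, Score, Topic, Year}.
{Editor, Topic} is in BCNF.
{Country, ReviewerID, Score, Topic, Year} is in BCNF.

{Country, ReviewerID, Score, Topic, Year}; {Editor, Topic}; {Editor, VenueID}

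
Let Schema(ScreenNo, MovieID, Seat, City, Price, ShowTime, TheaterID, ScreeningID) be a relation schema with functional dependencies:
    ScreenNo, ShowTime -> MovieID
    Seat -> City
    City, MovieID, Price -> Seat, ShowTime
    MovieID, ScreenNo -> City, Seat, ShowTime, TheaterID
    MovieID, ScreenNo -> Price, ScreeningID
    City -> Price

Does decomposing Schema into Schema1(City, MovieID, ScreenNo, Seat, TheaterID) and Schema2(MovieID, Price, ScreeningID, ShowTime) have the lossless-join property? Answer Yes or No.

Common attributes: {MovieID}; their closure is {MovieID}.
Schema1 ⊄ {MovieID} and Schema2 ⊄ {MovieID}, so the split is lossy.

No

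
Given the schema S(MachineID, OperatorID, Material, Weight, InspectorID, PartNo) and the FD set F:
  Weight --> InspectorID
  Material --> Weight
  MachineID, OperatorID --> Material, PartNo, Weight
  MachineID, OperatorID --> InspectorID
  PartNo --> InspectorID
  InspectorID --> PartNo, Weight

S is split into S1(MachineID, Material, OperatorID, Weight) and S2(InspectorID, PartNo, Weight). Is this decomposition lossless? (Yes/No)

Yes

S1 ∩ S2 = {Weight}; its closure under F is {InspectorID, PartNo, Weight}.
This includes all of S2, so the common attributes are a superkey of S2 — the join is lossless.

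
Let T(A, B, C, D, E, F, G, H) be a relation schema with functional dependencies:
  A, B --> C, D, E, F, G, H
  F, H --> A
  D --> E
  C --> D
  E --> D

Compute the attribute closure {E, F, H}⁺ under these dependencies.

{A, D, E, F, H}

Start with {E, F, H}.
F, H --> A applies; add {A} → now {A, E, F, H}.
E --> D applies; add {D} → now {A, D, E, F, H}.
No further FD applies.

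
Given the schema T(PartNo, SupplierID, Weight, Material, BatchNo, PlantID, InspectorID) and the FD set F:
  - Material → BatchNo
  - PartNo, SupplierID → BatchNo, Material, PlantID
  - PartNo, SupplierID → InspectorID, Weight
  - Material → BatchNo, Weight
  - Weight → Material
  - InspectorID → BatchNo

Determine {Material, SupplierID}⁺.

{BatchNo, Material, SupplierID, Weight}

Start with {Material, SupplierID}.
Material → BatchNo applies; add {BatchNo} → now {BatchNo, Material, SupplierID}.
Material → BatchNo, Weight applies; add {Weight} → now {BatchNo, Material, SupplierID, Weight}.
No further FD applies.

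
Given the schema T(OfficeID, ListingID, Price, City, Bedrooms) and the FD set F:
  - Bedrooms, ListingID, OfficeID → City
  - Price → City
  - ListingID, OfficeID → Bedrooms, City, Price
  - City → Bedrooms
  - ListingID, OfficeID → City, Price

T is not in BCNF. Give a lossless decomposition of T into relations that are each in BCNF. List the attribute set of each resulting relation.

{Bedrooms, City}; {City, Price}; {ListingID, OfficeID, Price}

Candidate key of the original relation: {ListingID, OfficeID}.
{Bedrooms, City, ListingID, OfficeID, Price}: {Price} determines {Bedrooms, City, Price} here but is not a superkey — split on Price → Bedrooms, City, giving {Bedrooms, City, Price} and {ListingID, OfficeID, Price}.
{Bedrooms, City, Price}: {City} determines {Bedrooms, City} here but is not a superkey — split on City → Bedrooms, giving {Bedrooms, City} and {City, Price}.
{Bedrooms, City} is in BCNF.
{City, Price} is in BCNF.
{ListingID, OfficeID, Price} is in BCNF.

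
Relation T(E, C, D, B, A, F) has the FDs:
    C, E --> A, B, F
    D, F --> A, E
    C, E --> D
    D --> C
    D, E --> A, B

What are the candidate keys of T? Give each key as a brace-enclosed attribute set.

{C, E}⁺ = {A, B, C, D, E, F}, which is every attribute, so {C, E} is a candidate key.
{D, E}⁺ = {A, B, C, D, E, F}, which is every attribute, so {D, E} is a candidate key.
{D, F}⁺ = {A, B, C, D, E, F}, which is every attribute, so {D, F} is a candidate key.
No proper subset of any of these is a key, and no other minimal superkey exists.

{C, E}, {D, E}, {D, F}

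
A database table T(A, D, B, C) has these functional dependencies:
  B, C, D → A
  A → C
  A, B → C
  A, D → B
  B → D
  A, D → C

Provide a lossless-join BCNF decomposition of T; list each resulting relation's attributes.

{A, B}; {A, C}; {B, D}

Candidate keys of the original relation: {A, B}, {A, D}, {B, C}.
In {A, B, C, D}, {A} is not a superkey ({A}⁺ restricted to this set is {A, C}), so split on A → C into {A, C} and {A, B, D}.
{A, C} is in BCNF.
In {A, B, D}, {B} is not a superkey ({B}⁺ restricted to this set is {B, D}), so split on B → D into {B, D} and {A, B}.
{B, D} is in BCNF.
{A, B} is in BCNF.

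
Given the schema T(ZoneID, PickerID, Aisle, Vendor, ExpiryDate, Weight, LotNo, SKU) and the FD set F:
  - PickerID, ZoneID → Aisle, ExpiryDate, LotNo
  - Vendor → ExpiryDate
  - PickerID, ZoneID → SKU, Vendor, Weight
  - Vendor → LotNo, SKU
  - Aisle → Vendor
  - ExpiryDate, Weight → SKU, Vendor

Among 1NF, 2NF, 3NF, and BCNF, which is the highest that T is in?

2NF

Candidate key: {PickerID, ZoneID}. Prime attributes: {PickerID, ZoneID}.
Vendor → ExpiryDate: {Vendor}⁺ = {ExpiryDate, LotNo, SKU, Vendor}, which is not all of the attributes, so the left side is not a superkey — BCNF is violated.
Vendor → ExpiryDate has non-prime {ExpiryDate} on the right and a non-superkey on the left, so 3NF fails.
No proper subset of a key has a non-prime attribute in its closure, so there is no partial dependency; 2NF holds.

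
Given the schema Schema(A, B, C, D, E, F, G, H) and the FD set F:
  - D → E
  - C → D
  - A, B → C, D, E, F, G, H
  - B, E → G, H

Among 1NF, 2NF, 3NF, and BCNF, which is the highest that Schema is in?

Candidate key: {A, B}. Prime attributes: {A, B}.
For D → E we have {D}⁺ = {D, E}; {D} is not a superkey, so BCNF fails.
D → E has non-prime {E} on the right and a non-superkey on the left, so 3NF fails.
Checking every proper subset of each key, none determines a non-prime attribute — 2NF is satisfied.

2NF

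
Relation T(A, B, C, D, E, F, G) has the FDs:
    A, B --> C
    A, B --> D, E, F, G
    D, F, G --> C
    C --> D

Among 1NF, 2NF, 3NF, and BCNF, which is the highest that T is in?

Candidate key: {A, B}. Prime attributes: {A, B}.
D, F, G --> C breaks BCNF: {D, F, G}⁺ = {C, D, F, G}, so {D, F, G} is not a superkey.
D, F, G --> C determines the non-prime attribute {C} from a non-superkey — 3NF is violated.
No proper subset of a key has a non-prime attribute in its closure, so there is no partial dependency; 2NF holds.

2NF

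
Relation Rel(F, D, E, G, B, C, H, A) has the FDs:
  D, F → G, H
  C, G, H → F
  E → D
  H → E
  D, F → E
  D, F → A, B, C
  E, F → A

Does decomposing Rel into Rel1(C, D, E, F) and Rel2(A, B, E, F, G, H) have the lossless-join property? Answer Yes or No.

Yes

Rel1 ∩ Rel2 = {E, F}; its closure under F is {A, B, C, D, E, F, G, H}.
Since Rel1 ⊆ {A, B, C, D, E, F, G, H}, the intersection is a superkey of Rel1; the decomposition is lossless.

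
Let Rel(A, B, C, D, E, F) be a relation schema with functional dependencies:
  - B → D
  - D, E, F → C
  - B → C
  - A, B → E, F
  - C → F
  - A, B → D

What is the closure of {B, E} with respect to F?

{B, C, D, E, F}

Start with {B, E}.
B → D applies; add {D} → now {B, D, E}.
B → C applies; add {C} → now {B, C, D, E}.
C → F applies; add {F} → now {B, C, D, E, F}.
No further FD applies.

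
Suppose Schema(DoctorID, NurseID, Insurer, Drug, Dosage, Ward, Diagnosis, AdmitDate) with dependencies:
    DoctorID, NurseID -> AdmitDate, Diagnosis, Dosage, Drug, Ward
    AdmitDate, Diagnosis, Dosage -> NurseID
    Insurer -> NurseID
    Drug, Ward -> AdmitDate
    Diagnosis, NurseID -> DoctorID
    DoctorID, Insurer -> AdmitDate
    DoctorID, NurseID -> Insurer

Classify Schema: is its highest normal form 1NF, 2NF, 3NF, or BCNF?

3NF

Candidate keys: {AdmitDate, Diagnosis, Dosage}, {Diagnosis, Dosage, Drug, Ward}, {Diagnosis, Insurer}, {Diagnosis, NurseID}, {DoctorID, Insurer}, {DoctorID, NurseID}. Prime attributes: {AdmitDate, Diagnosis, DoctorID, Dosage, Drug, Insurer, NurseID, Ward}.
Insurer -> NurseID breaks BCNF: {Insurer}⁺ = {Insurer, NurseID}, so {Insurer} is not a superkey.
Its right-hand attributes {NurseID} are all prime, as are those of every other non-superkey FD — the relation is in 3NF.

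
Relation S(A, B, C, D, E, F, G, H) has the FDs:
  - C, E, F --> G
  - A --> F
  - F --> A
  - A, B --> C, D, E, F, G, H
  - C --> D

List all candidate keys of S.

{B} never appears on the right of any FD, so every key must include it.
{A, B}⁺ = {A, B, C, D, E, F, G, H}, which is every attribute, so {A, B} is a candidate key.
{B, F}⁺ = {A, B, C, D, E, F, G, H}, which is every attribute, so {B, F} is a candidate key.
These are minimal and exhaustive — every other superkey contains one of them.

{A, B}, {B, F}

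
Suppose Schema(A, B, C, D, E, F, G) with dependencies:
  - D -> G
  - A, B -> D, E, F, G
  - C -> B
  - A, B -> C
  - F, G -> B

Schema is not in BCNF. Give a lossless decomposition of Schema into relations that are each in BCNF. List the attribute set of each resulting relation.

{A, C, D, E, F}; {B, C}; {D, G}

Candidate keys of the original relation: {A, B}, {A, C}, {A, D, F}, {A, F, G}.
Within {A, B, C, D, E, F, G}: {D}⁺ ∩ {A, B, C, D, E, F, G} = {D, G}, not the whole set, so D -> G violates BCNF; decompose into {D, G} and {A, B, C, D, E, F}.
{D, G} has no BCNF violation.
Within {A, B, C, D, E, F}: {C}⁺ ∩ {A, B, C, D, E, F} = {B, C}, not the whole set, so C -> B violates BCNF; decompose into {B, C} and {A, C, D, E, F}.
{B, C} has no BCNF violation.
{A, C, D, E, F} has no BCNF violation.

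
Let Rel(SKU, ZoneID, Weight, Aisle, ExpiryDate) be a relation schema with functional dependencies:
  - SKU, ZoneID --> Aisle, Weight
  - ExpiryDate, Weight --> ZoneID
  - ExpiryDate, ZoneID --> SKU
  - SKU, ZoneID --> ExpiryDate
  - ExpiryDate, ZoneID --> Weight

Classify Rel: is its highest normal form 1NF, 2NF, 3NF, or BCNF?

BCNF

Candidate keys: {ExpiryDate, Weight}, {ExpiryDate, ZoneID}, {SKU, ZoneID}. Prime attributes: {ExpiryDate, SKU, Weight, ZoneID}.
The left-hand side of every FD is a superkey, so BCNF is satisfied.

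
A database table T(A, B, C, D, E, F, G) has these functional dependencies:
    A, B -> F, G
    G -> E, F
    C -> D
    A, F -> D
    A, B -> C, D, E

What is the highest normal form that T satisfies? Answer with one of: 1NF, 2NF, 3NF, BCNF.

Candidate key: {A, B}. Prime attributes: {A, B}.
G -> E, F breaks BCNF: {G}⁺ = {E, F, G}, so {G} is not a superkey.
Because {E, F} are non-prime and the left side of G -> E, F is not a superkey, the relation is not in 3NF.
No proper subset of a key has a non-prime attribute in its closure, so there is no partial dependency; 2NF holds.

2NF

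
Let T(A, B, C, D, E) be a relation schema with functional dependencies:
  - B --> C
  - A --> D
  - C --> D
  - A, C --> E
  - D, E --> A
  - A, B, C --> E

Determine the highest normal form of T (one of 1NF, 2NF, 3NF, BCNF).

1NF

Candidate keys: {A, B}, {B, E}. Prime attributes: {A, B, E}.
B --> C breaks BCNF: {B}⁺ = {B, C, D}, so {B} is not a superkey.
B --> C determines the non-prime attribute {C} from a non-superkey — 3NF is violated.
{A} is a proper subset of the key {A, B}, and {A}⁺ contains the non-prime attribute {D} — a partial dependency, so 2NF is violated.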